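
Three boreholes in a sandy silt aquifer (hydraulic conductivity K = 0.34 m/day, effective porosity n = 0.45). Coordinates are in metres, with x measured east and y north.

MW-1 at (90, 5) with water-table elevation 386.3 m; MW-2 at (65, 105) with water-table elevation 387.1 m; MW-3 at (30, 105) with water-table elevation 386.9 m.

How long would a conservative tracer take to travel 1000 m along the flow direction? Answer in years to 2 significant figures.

330 years

With h = a·x + b·y + c and MW-1 as origin, the differences give:
  (-25)·a + 100·b = +0.8
  (-60)·a + 100·b = +0.6
Eliminate b (×100 and ×100, subtract): 3500·a = 20.00 → a = ∂h/∂x = +0.005714
Back-substitute: b = ∂h/∂y = +0.009429.
|∇h| = √(0.005714² + 0.009429²) = 0.01103
Seepage velocity v = K·i/n = 0.34 × 0.01103 / 0.45 = 0.008334 m/day.
t = 1000 / 0.008334 = 1.2e+05 days = 329 years.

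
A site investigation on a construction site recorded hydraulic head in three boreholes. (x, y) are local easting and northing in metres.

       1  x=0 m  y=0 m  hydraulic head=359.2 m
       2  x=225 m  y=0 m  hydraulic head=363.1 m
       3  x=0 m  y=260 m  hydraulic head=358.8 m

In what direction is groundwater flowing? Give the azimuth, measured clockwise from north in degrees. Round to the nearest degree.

275°

∂h/∂x = (363.1 − 359.2) / (225 − 0) = +0.01733
∂h/∂y = (358.8 − 359.2) / (260 − 0) = -0.001538
Flow direction (−∇h) has components (-0.01733 E, +0.001538 N).
Azimuth = atan2(E, N) = atan2(-0.01733, +0.001538) = 275.1° ≈ 275°.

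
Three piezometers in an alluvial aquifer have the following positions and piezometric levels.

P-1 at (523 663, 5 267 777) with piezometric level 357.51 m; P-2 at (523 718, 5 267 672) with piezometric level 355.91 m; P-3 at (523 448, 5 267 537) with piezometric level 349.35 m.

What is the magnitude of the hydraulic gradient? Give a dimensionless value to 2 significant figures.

Differences from P-1: to P-2 (Δx, Δy, Δh) = (55, -105, -1.60); to P-3 = (-215, -240, -8.16).
Solve a·Δx + b·Δy = Δh: det = 55·(-240) − (-215)·(-105) = -35775.
∂h/∂x = [(-1.60)·(-240) − (-8.16)·(-105)] / -35775 = +0.01322
∂h/∂y = [55·(-8.16) − (-215)·(-1.60)] / -35775 = +0.02216
|∇h| = √(0.01322² + 0.02216²) = 0.0258

0.026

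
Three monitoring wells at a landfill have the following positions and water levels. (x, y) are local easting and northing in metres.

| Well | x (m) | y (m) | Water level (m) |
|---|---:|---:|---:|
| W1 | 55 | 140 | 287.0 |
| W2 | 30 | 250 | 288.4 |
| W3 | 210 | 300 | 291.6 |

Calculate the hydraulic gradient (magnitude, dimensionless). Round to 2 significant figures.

0.021

Differences from W1: to W2 (Δx, Δy, Δh) = (-25, 110, +1.4); to W3 = (155, 160, +4.6).
Solve a·Δx + b·Δy = Δh: det = (-25)·160 − 155·110 = -21050.
∂h/∂x = [(+1.4)·160 − (+4.6)·110] / -21050 = +0.01340
∂h/∂y = [(-25)·(+4.6) − 155·(+1.4)] / -21050 = +0.01577
|∇h| = √(0.01340² + 0.01577²) = 0.02069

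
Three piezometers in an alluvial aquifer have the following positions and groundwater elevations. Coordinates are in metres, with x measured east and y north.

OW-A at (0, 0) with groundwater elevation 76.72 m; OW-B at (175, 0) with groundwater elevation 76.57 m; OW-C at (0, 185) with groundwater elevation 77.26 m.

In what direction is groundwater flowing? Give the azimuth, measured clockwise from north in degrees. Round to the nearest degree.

164°

∂h/∂x = (76.57 − 76.72) / (175 − 0) = -0.0008571
∂h/∂y = (77.26 − 76.72) / (185 − 0) = +0.002919
Flow direction (−∇h) has components (+0.0008571 E, -0.002919 N).
Azimuth = atan2(E, N) = atan2(+0.0008571, -0.002919) = 163.6° ≈ 164°.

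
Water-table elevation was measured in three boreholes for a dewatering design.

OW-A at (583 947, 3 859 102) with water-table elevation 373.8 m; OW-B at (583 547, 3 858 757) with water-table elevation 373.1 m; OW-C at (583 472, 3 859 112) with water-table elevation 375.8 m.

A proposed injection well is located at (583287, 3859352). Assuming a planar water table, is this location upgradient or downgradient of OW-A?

With h = a·x + b·y + c and OW-A as origin, the differences give:
  (-400)·a + (-345)·b = -0.7
  (-475)·a + 10·b = +2.0
Eliminate b (×10 and ×(-345), subtract): -167875·a = 683.00 → a = ∂h/∂x = -0.004069
Back-substitute: b = ∂h/∂y = +0.006746.
Head at (583287, 3859352) = 373.8 + (-0.004069)·(-660) + (+0.006746)·(250) = 378.17 m.
That is higher than the 373.8 m at OW-A, so the point is upgradient.

upgradient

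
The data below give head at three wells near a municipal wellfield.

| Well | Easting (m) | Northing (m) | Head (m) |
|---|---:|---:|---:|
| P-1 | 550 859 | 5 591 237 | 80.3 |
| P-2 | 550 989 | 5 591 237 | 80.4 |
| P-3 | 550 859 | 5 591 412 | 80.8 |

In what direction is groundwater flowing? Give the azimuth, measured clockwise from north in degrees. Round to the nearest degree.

∂h/∂x = (80.4 − 80.3) / (550989 − 550859) = +0.0007692
∂h/∂y = (80.8 − 80.3) / (5591412 − 5591237) = +0.002857
Flow direction (−∇h) has components (-0.0007692 E, -0.002857 N).
Azimuth = atan2(E, N) = atan2(-0.0007692, -0.002857) = 195.1° ≈ 195°.

195°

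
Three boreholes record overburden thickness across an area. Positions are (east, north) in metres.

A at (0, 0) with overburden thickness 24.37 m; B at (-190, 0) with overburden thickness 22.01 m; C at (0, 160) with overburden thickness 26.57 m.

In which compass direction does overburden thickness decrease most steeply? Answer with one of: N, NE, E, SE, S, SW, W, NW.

∂d/∂x = (22.01 − 24.37) / (-190 − 0) = +0.01242
∂d/∂y = (26.57 − 24.37) / (160 − 0) = +0.01375
Steepest decrease is along −∇f = (-0.01242 E, -0.01375 N) → southwest.

SW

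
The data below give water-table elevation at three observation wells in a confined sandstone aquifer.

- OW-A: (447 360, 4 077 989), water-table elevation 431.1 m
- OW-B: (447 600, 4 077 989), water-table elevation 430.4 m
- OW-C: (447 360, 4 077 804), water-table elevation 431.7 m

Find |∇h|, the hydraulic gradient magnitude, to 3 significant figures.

0.00436

∂h/∂x = (430.4 − 431.1) / (447600 − 447360) = -0.002917
∂h/∂y = (431.7 − 431.1) / (4077804 − 4077989) = -0.003243
|∇h| = √(-0.002917² + -0.003243²) = 0.004362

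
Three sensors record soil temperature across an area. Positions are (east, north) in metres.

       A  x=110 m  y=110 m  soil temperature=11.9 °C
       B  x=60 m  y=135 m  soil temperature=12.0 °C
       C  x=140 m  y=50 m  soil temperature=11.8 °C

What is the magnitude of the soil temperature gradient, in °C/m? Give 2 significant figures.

0.0018 °C/m

Three-point gradient (reference A): Δ to B = (-50, 25, +0.1), Δ to C = (30, -60, -0.1).
∂T/∂x = -0.001556, ∂T/∂y = +0.0008889 (det = 2250).
|∇f| = √(-0.001556² + 0.0008889²) = 0.001792 °C/m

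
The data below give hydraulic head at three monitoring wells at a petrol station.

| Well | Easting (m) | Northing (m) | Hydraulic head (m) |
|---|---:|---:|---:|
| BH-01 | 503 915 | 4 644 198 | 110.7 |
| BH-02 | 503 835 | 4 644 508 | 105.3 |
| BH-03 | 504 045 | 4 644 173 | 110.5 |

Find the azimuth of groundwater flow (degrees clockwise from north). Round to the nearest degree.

015°

Differences from BH-01: to BH-02 (Δx, Δy, Δh) = (-80, 310, -5.4); to BH-03 = (130, -25, -0.2).
Determinant of the coordinate differences = (-80)·(-25) − 130·310 = -38300.
∂h/∂x = [(-5.4)·(-25) − (-0.2)·310] / -38300 = -0.005144
∂h/∂y = [(-80)·(-0.2) − 130·(-5.4)] / -38300 = -0.01875
Flow direction (−∇h) has components (+0.005144 E, +0.01875 N).
Azimuth = atan2(E, N) = atan2(+0.005144, +0.01875) = 15.3° ≈ 015°.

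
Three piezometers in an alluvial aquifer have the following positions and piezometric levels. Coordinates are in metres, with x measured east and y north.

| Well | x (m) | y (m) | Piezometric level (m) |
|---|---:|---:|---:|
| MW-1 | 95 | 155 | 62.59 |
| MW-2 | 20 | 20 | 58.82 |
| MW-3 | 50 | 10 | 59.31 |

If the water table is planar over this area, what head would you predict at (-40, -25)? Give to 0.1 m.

Three-point gradient (reference MW-1): Δ to MW-2 = (-75, -135, -3.77), Δ to MW-3 = (-45, -145, -3.28).
∂h/∂x = +0.02164, ∂h/∂y = +0.01591 (det = 4800).
h(-40, -25) = 62.59 + (+0.02164)·(-135) + (+0.01591)·(-180) = 62.59 -2.921 -2.863 = 56.806 m.

56.8 m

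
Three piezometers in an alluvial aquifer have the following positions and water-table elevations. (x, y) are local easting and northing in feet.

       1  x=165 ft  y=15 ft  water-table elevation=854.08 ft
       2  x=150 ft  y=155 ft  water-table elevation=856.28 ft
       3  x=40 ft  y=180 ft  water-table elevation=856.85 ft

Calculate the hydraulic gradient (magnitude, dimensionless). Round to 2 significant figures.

0.016

Taking 1 as reference: 2−1 = (-15, 140, +2.20); 3−1 = (-125, 165, +2.77).
Determinant of the coordinate differences = (-15)·165 − (-125)·140 = 15025.
∂h/∂x = [(+2.20)·165 − (+2.77)·140] / 15025 = -0.001651
∂h/∂y = [(-15)·(+2.77) − (-125)·(+2.20)] / 15025 = +0.01554
|∇h| = √(-0.001651² + 0.01554²) = 0.01563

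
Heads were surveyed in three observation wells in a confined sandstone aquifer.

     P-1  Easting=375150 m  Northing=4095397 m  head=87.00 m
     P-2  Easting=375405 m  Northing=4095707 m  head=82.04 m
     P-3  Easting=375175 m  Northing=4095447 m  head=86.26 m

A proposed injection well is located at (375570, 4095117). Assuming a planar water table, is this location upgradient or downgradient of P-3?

upgradient

Taking P-1 as reference: P-2−P-1 = (255, 310, -4.96); P-3−P-1 = (25, 50, -0.74).
Solve a·Δx + b·Δy = Δh: det = 255·50 − 25·310 = 5000.
∂h/∂x = [(-4.96)·50 − (-0.74)·310] / 5000 = -0.003720
∂h/∂y = [255·(-0.74) − 25·(-4.96)] / 5000 = -0.01294
Head at (375570, 4095117) = 87.00 + (-0.003720)·(420) + (-0.01294)·(-280) = 89.06 m.
That is higher than the 86.26 m at P-3, so the point is upgradient.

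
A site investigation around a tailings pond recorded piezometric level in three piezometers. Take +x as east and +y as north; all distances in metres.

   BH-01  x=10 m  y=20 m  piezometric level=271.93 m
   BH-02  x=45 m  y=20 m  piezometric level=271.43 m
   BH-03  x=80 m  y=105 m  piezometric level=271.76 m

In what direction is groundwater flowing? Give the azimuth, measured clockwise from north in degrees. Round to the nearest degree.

Differences from BH-01: to BH-02 (Δx, Δy, Δh) = (35, 0, -0.50); to BH-03 = (70, 85, -0.17).
Solve a·Δx + b·Δy = Δh: det = 35·85 − 70·0 = 2975.
∂h/∂x = [(-0.50)·85 − (-0.17)·0] / 2975 = -0.01429
∂h/∂y = [35·(-0.17) − 70·(-0.50)] / 2975 = +0.009765
Flow direction (−∇h) has components (+0.01429 E, -0.009765 N).
Azimuth = atan2(E, N) = atan2(+0.01429, -0.009765) = 124.4° ≈ 124°.

124°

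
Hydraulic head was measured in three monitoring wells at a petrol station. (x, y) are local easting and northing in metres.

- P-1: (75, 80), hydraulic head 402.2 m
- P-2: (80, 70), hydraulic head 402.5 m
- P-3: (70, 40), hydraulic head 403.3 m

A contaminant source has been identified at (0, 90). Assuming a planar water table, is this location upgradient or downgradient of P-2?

Taking P-1 as reference: P-2−P-1 = (5, -10, +0.3); P-3−P-1 = (-5, -40, +1.1).
Determinant of the coordinate differences = 5·(-40) − (-5)·(-10) = -250.
∂h/∂x = [(+0.3)·(-40) − (+1.1)·(-10)] / -250 = +0.004000
∂h/∂y = [5·(+1.1) − (-5)·(+0.3)] / -250 = -0.02800
Head at (0, 90) = 402.2 + (+0.004000)·(-75) + (-0.02800)·(10) = 401.62 m.
That is lower than the 402.5 m at P-2, so the point is downgradient.

downgradient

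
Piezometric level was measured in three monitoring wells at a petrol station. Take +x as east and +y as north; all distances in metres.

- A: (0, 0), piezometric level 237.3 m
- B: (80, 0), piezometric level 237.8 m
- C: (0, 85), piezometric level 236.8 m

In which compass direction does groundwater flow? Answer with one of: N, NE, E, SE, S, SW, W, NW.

∂h/∂x = (237.8 − 237.3) / (80 − 0) = +0.006250
∂h/∂y = (236.8 − 237.3) / (85 − 0) = -0.005882
Flow = −∇h = (-0.006250 east, +0.005882 north), which points northwest.

NW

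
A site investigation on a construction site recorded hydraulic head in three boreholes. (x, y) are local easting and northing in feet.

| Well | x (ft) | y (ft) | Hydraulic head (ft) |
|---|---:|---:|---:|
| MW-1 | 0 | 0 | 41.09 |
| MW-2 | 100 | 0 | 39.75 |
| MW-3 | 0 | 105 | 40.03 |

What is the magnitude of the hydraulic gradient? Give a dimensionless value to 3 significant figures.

∂h/∂x = (39.75 − 41.09) / (100 − 0) = -0.01340
∂h/∂y = (40.03 − 41.09) / (105 − 0) = -0.01010
|∇h| = √(-0.01340² + -0.01010²) = 0.01678

0.0168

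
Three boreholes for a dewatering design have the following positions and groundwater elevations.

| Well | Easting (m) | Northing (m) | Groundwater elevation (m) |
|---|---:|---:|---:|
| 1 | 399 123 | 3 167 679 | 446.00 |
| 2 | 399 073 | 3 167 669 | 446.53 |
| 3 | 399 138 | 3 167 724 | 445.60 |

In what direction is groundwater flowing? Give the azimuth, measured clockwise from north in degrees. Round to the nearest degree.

059°

Differences from 1: to 2 (Δx, Δy, Δh) = (-50, -10, +0.53); to 3 = (15, 45, -0.40).
Solve a·Δx + b·Δy = Δh: det = (-50)·45 − 15·(-10) = -2100.
∂h/∂x = [(+0.53)·45 − (-0.40)·(-10)] / -2100 = -0.009452
∂h/∂y = [(-50)·(-0.40) − 15·(+0.53)] / -2100 = -0.005738
Flow direction (−∇h) has components (+0.009452 E, +0.005738 N).
Azimuth = atan2(E, N) = atan2(+0.009452, +0.005738) = 58.7° ≈ 059°.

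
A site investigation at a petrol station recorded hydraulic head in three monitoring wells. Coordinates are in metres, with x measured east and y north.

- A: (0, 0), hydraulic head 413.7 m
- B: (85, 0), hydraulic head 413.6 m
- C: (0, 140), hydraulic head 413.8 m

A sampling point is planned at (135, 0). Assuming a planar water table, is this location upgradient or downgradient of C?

∂h/∂x = (413.6 − 413.7) / (85 − 0) = -0.001176
∂h/∂y = (413.8 − 413.7) / (140 − 0) = +0.0007143
Head at (135, 0) = 413.7 + (-0.001176)·(135) + (+0.0007143)·(0) = 413.54 m.
That is lower than the 413.8 m at C, so the point is downgradient.

downgradient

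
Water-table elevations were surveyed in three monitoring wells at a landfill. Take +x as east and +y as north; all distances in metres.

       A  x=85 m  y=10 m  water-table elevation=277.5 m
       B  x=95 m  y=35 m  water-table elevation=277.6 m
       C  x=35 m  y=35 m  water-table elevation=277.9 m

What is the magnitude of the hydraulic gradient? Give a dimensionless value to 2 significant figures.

With h = a·x + b·y + c and A as origin, the differences give:
  10·a + 25·b = +0.1
  (-50)·a + 25·b = +0.4
Eliminate b (×25 and ×25, subtract): 1500·a = -7.50 → a = ∂h/∂x = -0.005000
Back-substitute: b = ∂h/∂y = +0.006000.
|∇h| = √(-0.005000² + 0.006000²) = 0.00781

0.0078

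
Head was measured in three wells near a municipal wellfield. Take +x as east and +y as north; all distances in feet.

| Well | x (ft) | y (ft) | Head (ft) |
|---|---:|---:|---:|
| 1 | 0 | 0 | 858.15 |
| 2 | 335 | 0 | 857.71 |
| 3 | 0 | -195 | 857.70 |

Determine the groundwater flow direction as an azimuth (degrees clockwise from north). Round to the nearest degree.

150°

∂h/∂x = (857.71 − 858.15) / (335 − 0) = -0.001313
∂h/∂y = (857.70 − 858.15) / (-195 − 0) = +0.002308
Flow direction (−∇h) has components (+0.001313 E, -0.002308 N).
Azimuth = atan2(E, N) = atan2(+0.001313, -0.002308) = 150.4° ≈ 150°.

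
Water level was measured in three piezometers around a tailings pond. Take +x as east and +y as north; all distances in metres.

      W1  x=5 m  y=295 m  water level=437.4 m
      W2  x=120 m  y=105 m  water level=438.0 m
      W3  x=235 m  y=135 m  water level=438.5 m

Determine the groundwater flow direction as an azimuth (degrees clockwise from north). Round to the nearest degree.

276°

Differences from W1: to W2 (Δx, Δy, Δh) = (115, -190, +0.6); to W3 = (230, -160, +1.1).
Determinant of the coordinate differences = 115·(-160) − 230·(-190) = 25300.
∂h/∂x = [(+0.6)·(-160) − (+1.1)·(-190)] / 25300 = +0.004466
∂h/∂y = [115·(+1.1) − 230·(+0.6)] / 25300 = -0.0004545
Flow direction (−∇h) has components (-0.004466 E, +0.0004545 N).
Azimuth = atan2(E, N) = atan2(-0.004466, +0.0004545) = 275.8° ≈ 276°.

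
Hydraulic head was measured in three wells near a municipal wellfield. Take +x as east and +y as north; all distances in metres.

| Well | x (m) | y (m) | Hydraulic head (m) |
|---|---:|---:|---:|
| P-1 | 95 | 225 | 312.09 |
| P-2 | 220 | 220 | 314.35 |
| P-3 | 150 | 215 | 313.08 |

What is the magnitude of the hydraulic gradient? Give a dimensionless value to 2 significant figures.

With h = a·x + b·y + c and P-1 as origin, the differences give:
  125·a + (-5)·b = +2.26
  55·a + (-10)·b = +0.99
Eliminate b (×(-10) and ×(-5), subtract): -975·a = -17.650 → a = ∂h/∂x = +0.01810
Back-substitute: b = ∂h/∂y = +0.0005641.
|∇h| = √(0.01810² + 0.0005641²) = 0.01811

0.018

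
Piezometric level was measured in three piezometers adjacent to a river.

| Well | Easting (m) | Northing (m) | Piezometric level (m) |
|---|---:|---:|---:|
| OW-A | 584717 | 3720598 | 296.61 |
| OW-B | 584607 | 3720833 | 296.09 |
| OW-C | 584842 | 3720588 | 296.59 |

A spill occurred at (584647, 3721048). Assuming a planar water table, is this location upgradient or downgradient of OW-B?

Differences from OW-A: to OW-B (Δx, Δy, Δh) = (-110, 235, -0.52); to OW-C = (125, -10, -0.02).
Solve a·Δx + b·Δy = Δh: det = (-110)·(-10) − 125·235 = -28275.
∂h/∂x = [(-0.52)·(-10) − (-0.02)·235] / -28275 = -0.0003501
∂h/∂y = [(-110)·(-0.02) − 125·(-0.52)] / -28275 = -0.002377
Head at (584647, 3721048) = 296.61 + (-0.0003501)·(-70) + (-0.002377)·(450) = 295.57 m.
That is lower than the 296.09 m at OW-B, so the point is downgradient.

downgradient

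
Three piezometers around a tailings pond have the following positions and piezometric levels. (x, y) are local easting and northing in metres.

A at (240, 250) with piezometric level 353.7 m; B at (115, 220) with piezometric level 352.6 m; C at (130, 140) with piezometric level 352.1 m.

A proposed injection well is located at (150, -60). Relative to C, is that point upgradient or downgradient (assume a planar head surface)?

With h = a·x + b·y + c and A as origin, the differences give:
  (-125)·a + (-30)·b = -1.1
  (-110)·a + (-110)·b = -1.6
Eliminate b (×(-110) and ×(-30), subtract): 10450·a = 73.00 → a = ∂h/∂x = +0.006986
Back-substitute: b = ∂h/∂y = +0.007560.
Head at (150, -60) = 353.7 + (+0.006986)·(-90) + (+0.007560)·(-310) = 350.73 m.
That is lower than the 352.1 m at C, so the point is downgradient.

downgradient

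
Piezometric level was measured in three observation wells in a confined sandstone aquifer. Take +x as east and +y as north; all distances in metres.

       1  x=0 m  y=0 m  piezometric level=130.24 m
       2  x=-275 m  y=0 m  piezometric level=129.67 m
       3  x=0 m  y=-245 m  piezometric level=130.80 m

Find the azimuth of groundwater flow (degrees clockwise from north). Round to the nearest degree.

∂h/∂x = (129.67 − 130.24) / (-275 − 0) = +0.002073
∂h/∂y = (130.80 − 130.24) / (-245 − 0) = -0.002286
Flow direction (−∇h) has components (-0.002073 E, +0.002286 N).
Azimuth = atan2(E, N) = atan2(-0.002073, +0.002286) = 317.8° ≈ 318°.

318°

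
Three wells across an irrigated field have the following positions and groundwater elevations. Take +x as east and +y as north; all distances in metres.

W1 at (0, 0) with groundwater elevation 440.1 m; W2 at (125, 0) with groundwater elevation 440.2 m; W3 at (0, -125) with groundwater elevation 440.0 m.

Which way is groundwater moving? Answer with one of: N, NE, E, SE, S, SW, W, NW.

SW

∂h/∂x = (440.2 − 440.1) / (125 − 0) = +0.0008000
∂h/∂y = (440.0 − 440.1) / (-125 − 0) = +0.0008000
Flow = −∇h = (-0.0008000 east, -0.0008000 north), which points southwest.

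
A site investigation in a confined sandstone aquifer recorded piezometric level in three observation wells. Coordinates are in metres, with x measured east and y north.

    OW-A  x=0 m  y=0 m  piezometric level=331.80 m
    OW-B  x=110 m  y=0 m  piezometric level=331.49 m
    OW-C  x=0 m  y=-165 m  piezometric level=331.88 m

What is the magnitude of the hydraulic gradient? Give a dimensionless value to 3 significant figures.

∂h/∂x = (331.49 − 331.80) / (110 − 0) = -0.002818
∂h/∂y = (331.88 − 331.80) / (-165 − 0) = -0.0004848
|∇h| = √(-0.002818² + -0.0004848²) = 0.002859

0.00286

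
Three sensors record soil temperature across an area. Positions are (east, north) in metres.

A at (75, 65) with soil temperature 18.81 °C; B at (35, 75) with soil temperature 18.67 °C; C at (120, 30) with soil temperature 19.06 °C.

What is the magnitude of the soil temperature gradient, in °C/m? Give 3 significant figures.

Taking A as reference: B−A = (-40, 10, -0.14); C−A = (45, -35, +0.25).
Solve a·Δx + b·Δy = ΔT: det = (-40)·(-35) − 45·10 = 950.
∂T/∂x = [(-0.14)·(-35) − (+0.25)·10] / 950 = +0.002526
∂T/∂y = [(-40)·(+0.25) − 45·(-0.14)] / 950 = -0.003895
|∇f| = √(0.002526² + -0.003895²) = 0.004642 °C/m

0.00464 °C/m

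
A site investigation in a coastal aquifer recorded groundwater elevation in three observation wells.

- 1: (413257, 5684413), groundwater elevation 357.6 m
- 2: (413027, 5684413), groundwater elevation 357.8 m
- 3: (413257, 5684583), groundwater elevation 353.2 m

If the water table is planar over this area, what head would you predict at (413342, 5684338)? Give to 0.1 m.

359.5 m

∂h/∂x = (357.8 − 357.6) / (413027 − 413257) = -0.0008696
∂h/∂y = (353.2 − 357.6) / (5684583 − 5684413) = -0.02588
h(413342, 5684338) = 357.6 + (-0.0008696)·(85) + (-0.02588)·(-75) = 357.6 -0.074 +1.941 = 359.467 m.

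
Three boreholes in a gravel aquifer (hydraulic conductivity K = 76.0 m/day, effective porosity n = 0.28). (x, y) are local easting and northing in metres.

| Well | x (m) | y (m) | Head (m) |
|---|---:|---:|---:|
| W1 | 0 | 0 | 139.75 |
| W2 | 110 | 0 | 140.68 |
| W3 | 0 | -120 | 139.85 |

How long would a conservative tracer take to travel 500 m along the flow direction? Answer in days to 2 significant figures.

220 days

∂h/∂x = (140.68 − 139.75) / (110 − 0) = +0.008455
∂h/∂y = (139.85 − 139.75) / (-120 − 0) = -0.0008333
|∇h| = √(0.008455² + -0.0008333²) = 0.008496
Seepage velocity v = K·i/n = 76.0 × 0.008496 / 0.28 = 2.306 m/day.
t = 500 / 2.306 = 216.8 days.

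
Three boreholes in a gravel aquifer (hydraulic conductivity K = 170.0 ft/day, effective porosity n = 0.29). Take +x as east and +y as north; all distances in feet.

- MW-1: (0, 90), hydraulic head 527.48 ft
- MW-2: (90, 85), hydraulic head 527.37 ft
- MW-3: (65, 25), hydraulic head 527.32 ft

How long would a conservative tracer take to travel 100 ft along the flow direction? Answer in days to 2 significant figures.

98 days

Taking MW-1 as reference: MW-2−MW-1 = (90, -5, -0.11); MW-3−MW-1 = (65, -65, -0.16).
Determinant of the coordinate differences = 90·(-65) − 65·(-5) = -5525.
∂h/∂x = [(-0.11)·(-65) − (-0.16)·(-5)] / -5525 = -0.001149
∂h/∂y = [90·(-0.16) − 65·(-0.11)] / -5525 = +0.001312
|∇h| = √(-0.001149² + 0.001312²) = 0.001744
Seepage velocity v = K·i/n = 170.0 × 0.001744 / 0.29 = 1.022 ft/day.
t = 100 / 1.022 = 97.85 days.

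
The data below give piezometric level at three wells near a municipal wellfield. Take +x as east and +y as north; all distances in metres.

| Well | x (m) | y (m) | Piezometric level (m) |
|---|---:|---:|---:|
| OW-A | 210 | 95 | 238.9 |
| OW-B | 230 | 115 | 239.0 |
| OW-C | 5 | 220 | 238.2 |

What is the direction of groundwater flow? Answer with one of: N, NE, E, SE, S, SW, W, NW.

W

Differences from OW-A: to OW-B (Δx, Δy, Δh) = (20, 20, +0.1); to OW-C = (-205, 125, -0.7).
Determinant of the coordinate differences = 20·125 − (-205)·20 = 6600.
∂h/∂x = [(+0.1)·125 − (-0.7)·20] / 6600 = +0.004015
∂h/∂y = [20·(-0.7) − (-205)·(+0.1)] / 6600 = +0.0009848
Flow = −∇h = (-0.004015 east, -0.0009848 north), which points west.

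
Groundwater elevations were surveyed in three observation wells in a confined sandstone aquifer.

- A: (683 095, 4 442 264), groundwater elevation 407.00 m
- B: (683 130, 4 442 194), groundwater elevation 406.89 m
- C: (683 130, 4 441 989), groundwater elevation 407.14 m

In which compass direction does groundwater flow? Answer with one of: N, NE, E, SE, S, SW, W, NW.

Differences from A: to B (Δx, Δy, Δh) = (35, -70, -0.11); to C = (35, -275, +0.14).
Determinant of the coordinate differences = 35·(-275) − 35·(-70) = -7175.
∂h/∂x = [(-0.11)·(-275) − (+0.14)·(-70)] / -7175 = -0.005582
∂h/∂y = [35·(+0.14) − 35·(-0.11)] / -7175 = -0.001220
Flow = −∇h = (+0.005582 east, +0.001220 north), which points east.

E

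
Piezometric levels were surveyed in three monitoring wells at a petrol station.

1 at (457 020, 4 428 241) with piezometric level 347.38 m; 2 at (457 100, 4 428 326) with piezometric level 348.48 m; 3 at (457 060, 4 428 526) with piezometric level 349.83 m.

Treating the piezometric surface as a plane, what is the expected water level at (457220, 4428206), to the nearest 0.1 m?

348.2 m

Differences from 1: to 2 (Δx, Δy, Δh) = (80, 85, +1.10); to 3 = (40, 285, +2.45).
Determinant of the coordinate differences = 80·285 − 40·85 = 19400.
∂h/∂x = [(+1.10)·285 − (+2.45)·85] / 19400 = +0.005425
∂h/∂y = [80·(+2.45) − 40·(+1.10)] / 19400 = +0.007835
h(457220, 4428206) = 347.38 + (+0.005425)·(200) + (+0.007835)·(-35) = 347.38 +1.085 -0.274 = 348.191 m.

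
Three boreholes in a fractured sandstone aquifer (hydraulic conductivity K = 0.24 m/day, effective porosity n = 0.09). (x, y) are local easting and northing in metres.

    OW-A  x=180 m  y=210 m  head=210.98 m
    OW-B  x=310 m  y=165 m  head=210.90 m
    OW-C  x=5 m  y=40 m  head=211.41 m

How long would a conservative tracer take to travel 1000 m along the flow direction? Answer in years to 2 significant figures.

580 years

Differences from OW-A: to OW-B (Δx, Δy, Δh) = (130, -45, -0.08); to OW-C = (-175, -170, +0.43).
Solve a·Δx + b·Δy = Δh: det = 130·(-170) − (-175)·(-45) = -29975.
∂h/∂x = [(-0.08)·(-170) − (+0.43)·(-45)] / -29975 = -0.001099
∂h/∂y = [130·(+0.43) − (-175)·(-0.08)] / -29975 = -0.001398
|∇h| = √(-0.001099² + -0.001398²) = 0.001778
Seepage velocity v = K·i/n = 0.24 × 0.001778 / 0.09 = 0.004741 m/day.
t = 1000 / 0.004741 = 2.109e+05 days = 577 years.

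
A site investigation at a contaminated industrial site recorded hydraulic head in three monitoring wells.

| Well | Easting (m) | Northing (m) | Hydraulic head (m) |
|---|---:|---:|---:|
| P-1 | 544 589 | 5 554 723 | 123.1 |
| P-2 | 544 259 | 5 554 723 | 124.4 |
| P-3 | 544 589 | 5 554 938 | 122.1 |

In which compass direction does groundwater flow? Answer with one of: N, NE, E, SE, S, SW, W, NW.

NE

∂h/∂x = (124.4 − 123.1) / (544259 − 544589) = -0.003939
∂h/∂y = (122.1 − 123.1) / (5554938 − 5554723) = -0.004651
Flow = −∇h = (+0.003939 east, +0.004651 north), which points northeast.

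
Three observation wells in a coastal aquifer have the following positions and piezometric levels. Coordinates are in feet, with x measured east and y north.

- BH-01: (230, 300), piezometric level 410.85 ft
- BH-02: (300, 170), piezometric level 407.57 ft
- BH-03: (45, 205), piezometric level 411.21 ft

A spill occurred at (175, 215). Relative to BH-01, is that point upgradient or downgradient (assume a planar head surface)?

With h = a·x + b·y + c and BH-01 as origin, the differences give:
  70·a + (-130)·b = -3.28
  (-185)·a + (-95)·b = +0.36
Eliminate b (×(-95) and ×(-130), subtract): -30700·a = 358.400 → a = ∂h/∂x = -0.01167
Back-substitute: b = ∂h/∂y = +0.01894.
Head at (175, 215) = 410.85 + (-0.01167)·(-55) + (+0.01894)·(-85) = 409.88 ft.
That is lower than the 410.85 ft at BH-01, so the point is downgradient.

downgradient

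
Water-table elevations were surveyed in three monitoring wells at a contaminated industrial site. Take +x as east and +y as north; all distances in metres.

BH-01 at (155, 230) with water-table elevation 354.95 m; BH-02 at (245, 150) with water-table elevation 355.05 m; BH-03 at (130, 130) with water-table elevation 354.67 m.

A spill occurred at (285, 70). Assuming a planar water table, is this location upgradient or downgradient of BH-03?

With h = a·x + b·y + c and BH-01 as origin, the differences give:
  90·a + (-80)·b = +0.10
  (-25)·a + (-100)·b = -0.28
Eliminate b (×(-100) and ×(-80), subtract): -11000·a = -32.400 → a = ∂h/∂x = +0.002945
Back-substitute: b = ∂h/∂y = +0.002064.
Head at (285, 70) = 354.95 + (+0.002945)·(130) + (+0.002064)·(-160) = 355.00 m.
That is higher than the 354.67 m at BH-03, so the point is upgradient.

upgradient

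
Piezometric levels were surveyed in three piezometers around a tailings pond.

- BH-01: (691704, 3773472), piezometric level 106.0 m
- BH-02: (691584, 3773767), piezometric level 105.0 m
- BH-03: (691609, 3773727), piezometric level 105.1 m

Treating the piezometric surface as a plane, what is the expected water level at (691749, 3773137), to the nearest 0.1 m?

107.5 m

Taking BH-01 as reference: BH-02−BH-01 = (-120, 295, -1.0); BH-03−BH-01 = (-95, 255, -0.9).
Solve a·Δx + b·Δy = Δh: det = (-120)·255 − (-95)·295 = -2575.
∂h/∂x = [(-1.0)·255 − (-0.9)·295] / -2575 = -0.004078
∂h/∂y = [(-120)·(-0.9) − (-95)·(-1.0)] / -2575 = -0.005049
h(691749, 3773137) = 106.0 + (-0.004078)·(45) + (-0.005049)·(-335) = 106.0 -0.183 +1.691 = 107.508 m.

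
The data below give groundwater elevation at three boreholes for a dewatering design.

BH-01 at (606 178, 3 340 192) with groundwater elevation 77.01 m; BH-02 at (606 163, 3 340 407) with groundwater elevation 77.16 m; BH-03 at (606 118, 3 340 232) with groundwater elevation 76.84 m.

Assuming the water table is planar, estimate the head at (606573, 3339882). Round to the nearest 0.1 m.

78.1 m

Differences from BH-01: to BH-02 (Δx, Δy, Δh) = (-15, 215, +0.15); to BH-03 = (-60, 40, -0.17).
Solve a·Δx + b·Δy = Δh: det = (-15)·40 − (-60)·215 = 12300.
∂h/∂x = [(+0.15)·40 − (-0.17)·215] / 12300 = +0.003459
∂h/∂y = [(-15)·(-0.17) − (-60)·(+0.15)] / 12300 = +0.0009390
h(606573, 3339882) = 77.01 + (+0.003459)·(395) + (+0.0009390)·(-310) = 77.01 +1.366 -0.291 = 78.085 m.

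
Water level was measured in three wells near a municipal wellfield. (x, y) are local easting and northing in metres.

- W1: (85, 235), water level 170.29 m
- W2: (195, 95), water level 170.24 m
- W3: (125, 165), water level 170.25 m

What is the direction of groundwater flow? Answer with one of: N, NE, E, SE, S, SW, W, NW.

SW

With h = a·x + b·y + c and W1 as origin, the differences give:
  110·a + (-140)·b = -0.05
  40·a + (-70)·b = -0.04
Eliminate b (×(-70) and ×(-140), subtract): -2100·a = -2.100 → a = ∂h/∂x = +0.001000
Back-substitute: b = ∂h/∂y = +0.001143.
Flow = −∇h = (-0.001000 east, -0.001143 north), which points southwest.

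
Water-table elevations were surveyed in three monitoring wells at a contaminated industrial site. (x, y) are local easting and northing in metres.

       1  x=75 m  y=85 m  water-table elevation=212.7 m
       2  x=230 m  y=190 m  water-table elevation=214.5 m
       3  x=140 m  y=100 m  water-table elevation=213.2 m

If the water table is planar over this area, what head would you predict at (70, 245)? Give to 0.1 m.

Three-point gradient (reference 1): Δ to 2 = (155, 105, +1.8), Δ to 3 = (65, 15, +0.5).
∂h/∂x = +0.005667, ∂h/∂y = +0.008778 (det = -4500).
h(70, 245) = 212.7 + (+0.005667)·(-5) + (+0.008778)·(160) = 212.7 -0.028 +1.404 = 214.076 m.

214.1 m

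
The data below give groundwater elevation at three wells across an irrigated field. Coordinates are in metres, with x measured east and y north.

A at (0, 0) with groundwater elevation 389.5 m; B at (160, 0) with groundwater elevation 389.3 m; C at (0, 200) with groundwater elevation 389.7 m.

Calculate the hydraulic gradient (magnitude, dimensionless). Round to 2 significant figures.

0.0016

∂h/∂x = (389.3 − 389.5) / (160 − 0) = -0.001250
∂h/∂y = (389.7 − 389.5) / (200 − 0) = +0.0010000
|∇h| = √(-0.001250² + 0.0010000²) = 0.001601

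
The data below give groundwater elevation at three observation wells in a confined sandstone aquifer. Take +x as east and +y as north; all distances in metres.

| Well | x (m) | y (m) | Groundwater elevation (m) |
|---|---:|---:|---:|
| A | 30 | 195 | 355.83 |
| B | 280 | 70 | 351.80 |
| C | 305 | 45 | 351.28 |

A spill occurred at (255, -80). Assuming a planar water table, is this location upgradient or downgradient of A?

downgradient

Differences from A: to B (Δx, Δy, Δh) = (250, -125, -4.03); to C = (275, -150, -4.55).
Determinant of the coordinate differences = 250·(-150) − 275·(-125) = -3125.
∂h/∂x = [(-4.03)·(-150) − (-4.55)·(-125)] / -3125 = -0.01144
∂h/∂y = [250·(-4.55) − 275·(-4.03)] / -3125 = +0.009360
Head at (255, -80) = 355.83 + (-0.01144)·(225) + (+0.009360)·(-275) = 350.68 m.
That is lower than the 355.83 m at A, so the point is downgradient.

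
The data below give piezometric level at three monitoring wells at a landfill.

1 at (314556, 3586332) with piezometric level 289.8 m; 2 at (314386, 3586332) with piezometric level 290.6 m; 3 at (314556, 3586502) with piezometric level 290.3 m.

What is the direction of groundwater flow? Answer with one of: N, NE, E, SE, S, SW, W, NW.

∂h/∂x = (290.6 − 289.8) / (314386 − 314556) = -0.004706
∂h/∂y = (290.3 − 289.8) / (3586502 − 3586332) = +0.002941
Flow = −∇h = (+0.004706 east, -0.002941 north), which points southeast.

SE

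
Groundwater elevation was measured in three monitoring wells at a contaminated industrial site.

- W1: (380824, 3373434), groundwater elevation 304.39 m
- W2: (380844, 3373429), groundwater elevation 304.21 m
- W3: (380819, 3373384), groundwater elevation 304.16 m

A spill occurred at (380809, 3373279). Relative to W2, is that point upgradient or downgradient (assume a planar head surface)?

downgradient

With h = a·x + b·y + c and W1 as origin, the differences give:
  20·a + (-5)·b = -0.18
  (-5)·a + (-50)·b = -0.23
Eliminate b (×(-50) and ×(-5), subtract): -1025·a = 7.850 → a = ∂h/∂x = -0.007659
Back-substitute: b = ∂h/∂y = +0.005366.
Head at (380809, 3373279) = 304.39 + (-0.007659)·(-15) + (+0.005366)·(-155) = 303.67 m.
That is lower than the 304.21 m at W2, so the point is downgradient.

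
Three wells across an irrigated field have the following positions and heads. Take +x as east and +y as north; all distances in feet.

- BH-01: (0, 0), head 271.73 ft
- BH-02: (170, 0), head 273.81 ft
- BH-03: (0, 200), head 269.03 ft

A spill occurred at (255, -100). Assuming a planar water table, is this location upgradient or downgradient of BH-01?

∂h/∂x = (273.81 − 271.73) / (170 − 0) = +0.01224
∂h/∂y = (269.03 − 271.73) / (200 − 0) = -0.01350
Head at (255, -100) = 271.73 + (+0.01224)·(255) + (-0.01350)·(-100) = 276.20 ft.
That is higher than the 271.73 ft at BH-01, so the point is upgradient.

upgradient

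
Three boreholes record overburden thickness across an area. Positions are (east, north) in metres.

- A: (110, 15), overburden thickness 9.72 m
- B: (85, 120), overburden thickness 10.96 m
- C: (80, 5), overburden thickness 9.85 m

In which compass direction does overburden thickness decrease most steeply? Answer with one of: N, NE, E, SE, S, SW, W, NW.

SE

Differences from A: to B (Δx, Δy, Δh) = (-25, 105, +1.24); to C = (-30, -10, +0.13).
Determinant of the coordinate differences = (-25)·(-10) − (-30)·105 = 3400.
∂d/∂x = [(+1.24)·(-10) − (+0.13)·105] / 3400 = -0.007662
∂d/∂y = [(-25)·(+0.13) − (-30)·(+1.24)] / 3400 = +0.009985
Steepest decrease is along −∇f = (+0.007662 E, -0.009985 N) → southeast.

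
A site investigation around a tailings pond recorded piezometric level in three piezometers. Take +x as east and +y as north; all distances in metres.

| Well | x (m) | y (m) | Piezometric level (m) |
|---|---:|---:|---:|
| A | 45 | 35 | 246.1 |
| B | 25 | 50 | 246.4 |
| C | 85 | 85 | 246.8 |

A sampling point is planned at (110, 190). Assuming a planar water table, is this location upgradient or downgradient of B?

upgradient

Differences from A: to B (Δx, Δy, Δh) = (-20, 15, +0.3); to C = (40, 50, +0.7).
Determinant of the coordinate differences = (-20)·50 − 40·15 = -1600.
∂h/∂x = [(+0.3)·50 − (+0.7)·15] / -1600 = -0.002813
∂h/∂y = [(-20)·(+0.7) − 40·(+0.3)] / -1600 = +0.01625
Head at (110, 190) = 246.1 + (-0.002813)·(65) + (+0.01625)·(155) = 248.44 m.
That is higher than the 246.4 m at B, so the point is upgradient.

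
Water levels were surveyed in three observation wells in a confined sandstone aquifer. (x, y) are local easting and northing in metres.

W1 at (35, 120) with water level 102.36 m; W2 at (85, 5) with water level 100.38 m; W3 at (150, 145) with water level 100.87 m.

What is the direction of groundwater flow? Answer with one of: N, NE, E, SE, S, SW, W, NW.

SE

With h = a·x + b·y + c and W1 as origin, the differences give:
  50·a + (-115)·b = -1.98
  115·a + 25·b = -1.49
Eliminate b (×25 and ×(-115), subtract): 14475·a = -220.850 → a = ∂h/∂x = -0.01526
Back-substitute: b = ∂h/∂y = +0.01058.
Flow = −∇h = (+0.01526 east, -0.01058 north), which points southeast.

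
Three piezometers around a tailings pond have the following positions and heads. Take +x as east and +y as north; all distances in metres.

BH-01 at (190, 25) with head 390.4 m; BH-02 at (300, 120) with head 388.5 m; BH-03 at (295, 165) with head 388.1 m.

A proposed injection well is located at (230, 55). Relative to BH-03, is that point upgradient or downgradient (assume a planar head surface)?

upgradient

With h = a·x + b·y + c and BH-01 as origin, the differences give:
  110·a + 95·b = -1.9
  105·a + 140·b = -2.3
Eliminate b (×140 and ×95, subtract): 5425·a = -47.50 → a = ∂h/∂x = -0.008756
Back-substitute: b = ∂h/∂y = -0.009862.
Head at (230, 55) = 390.4 + (-0.008756)·(40) + (-0.009862)·(30) = 389.75 m.
That is higher than the 388.1 m at BH-03, so the point is upgradient.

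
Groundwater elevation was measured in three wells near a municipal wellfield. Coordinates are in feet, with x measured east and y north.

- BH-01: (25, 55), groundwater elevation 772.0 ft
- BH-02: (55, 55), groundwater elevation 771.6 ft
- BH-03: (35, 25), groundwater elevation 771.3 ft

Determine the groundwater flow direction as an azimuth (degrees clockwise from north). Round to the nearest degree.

145°

Differences from BH-01: to BH-02 (Δx, Δy, Δh) = (30, 0, -0.4); to BH-03 = (10, -30, -0.7).
Determinant of the coordinate differences = 30·(-30) − 10·0 = -900.
∂h/∂x = [(-0.4)·(-30) − (-0.7)·0] / -900 = -0.01333
∂h/∂y = [30·(-0.7) − 10·(-0.4)] / -900 = +0.01889
Flow direction (−∇h) has components (+0.01333 E, -0.01889 N).
Azimuth = atan2(E, N) = atan2(+0.01333, -0.01889) = 144.8° ≈ 145°.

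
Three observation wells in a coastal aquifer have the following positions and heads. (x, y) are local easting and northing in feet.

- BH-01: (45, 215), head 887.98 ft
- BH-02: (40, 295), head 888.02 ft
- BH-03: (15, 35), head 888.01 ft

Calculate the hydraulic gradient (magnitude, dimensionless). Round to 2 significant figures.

0.0029

Taking BH-01 as reference: BH-02−BH-01 = (-5, 80, +0.04); BH-03−BH-01 = (-30, -180, +0.03).
Solve a·Δx + b·Δy = Δh: det = (-5)·(-180) − (-30)·80 = 3300.
∂h/∂x = [(+0.04)·(-180) − (+0.03)·80] / 3300 = -0.002909
∂h/∂y = [(-5)·(+0.03) − (-30)·(+0.04)] / 3300 = +0.0003182
|∇h| = √(-0.002909² + 0.0003182²) = 0.002926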